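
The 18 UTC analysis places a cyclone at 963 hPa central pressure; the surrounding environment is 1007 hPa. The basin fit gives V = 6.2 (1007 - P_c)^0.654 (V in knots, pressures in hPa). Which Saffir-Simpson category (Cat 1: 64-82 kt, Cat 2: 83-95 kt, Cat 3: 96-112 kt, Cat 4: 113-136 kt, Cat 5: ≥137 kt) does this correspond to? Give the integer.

1

ΔP = 1007 − 963 = 44 hPa.
V ≈ 6.2 × 44^0.654 = 6.2 × 11.88 ≈ 74 kt.
74 kt falls in the Category 1 band.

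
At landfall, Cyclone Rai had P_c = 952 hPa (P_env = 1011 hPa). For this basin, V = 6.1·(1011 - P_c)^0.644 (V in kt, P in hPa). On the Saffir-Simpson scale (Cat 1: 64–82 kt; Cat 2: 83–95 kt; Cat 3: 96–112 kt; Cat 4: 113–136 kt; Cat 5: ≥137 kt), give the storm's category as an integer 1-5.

2

ΔP = 1011 − 952 = 59 hPa.
V ≈ 6.1 × 59^0.644 = 6.1 × 13.82 ≈ 84 kt.
84 kt falls in the Category 2 band.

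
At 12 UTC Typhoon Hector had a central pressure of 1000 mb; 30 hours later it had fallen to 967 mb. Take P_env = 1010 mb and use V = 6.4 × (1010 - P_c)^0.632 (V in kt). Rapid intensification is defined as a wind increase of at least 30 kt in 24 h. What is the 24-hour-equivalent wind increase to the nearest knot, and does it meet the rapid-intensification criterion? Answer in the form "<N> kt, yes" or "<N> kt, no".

V₁: ΔP = 10, V ≈ 6.4 × 10^0.632 ≈ 27.43 kt.
V₂: ΔP = 43, V ≈ 6.4 × 43^0.632 ≈ 68.95 kt.
ΔV over 30 h = 41.52 kt → 24 h equivalent = 41.52 × 24/30 ≈ 33.22 kt.
33 kt ≥ 30 kt ⇒ rapid intensification.

33 kt, yes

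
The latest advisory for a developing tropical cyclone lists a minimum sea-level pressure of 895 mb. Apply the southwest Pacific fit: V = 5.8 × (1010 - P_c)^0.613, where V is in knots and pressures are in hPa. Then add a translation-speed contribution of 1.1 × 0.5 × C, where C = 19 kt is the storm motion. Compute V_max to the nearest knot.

117 kt

ΔP = 1010 − 895 = 115 mb.
115^0.613 ≈ 18.332.
V ≈ 5.8 × 18.332 ≈ 106.3 kt.
Translation term: 1.1 × 0.5 × 19 = 10.45 kt.
Corrected V ≈ 116.75 kt → 117 kt.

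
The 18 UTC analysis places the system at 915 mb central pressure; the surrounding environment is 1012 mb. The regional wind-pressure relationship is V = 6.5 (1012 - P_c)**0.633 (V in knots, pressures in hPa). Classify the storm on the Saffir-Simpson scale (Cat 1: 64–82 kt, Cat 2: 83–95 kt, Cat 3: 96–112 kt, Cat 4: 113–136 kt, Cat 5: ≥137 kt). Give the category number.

ΔP = 1012 − 915 = 97 mb.
V ≈ 6.5 × 97^0.633 = 6.5 × 18.10 ≈ 118 kt.
118 kt falls in the Category 4 band.

4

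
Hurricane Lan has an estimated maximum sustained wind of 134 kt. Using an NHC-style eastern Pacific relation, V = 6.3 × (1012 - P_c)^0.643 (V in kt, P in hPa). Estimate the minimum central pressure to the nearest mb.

896 mb

ΔP = (V / 6.3)^(1/0.643) = (134/6.3)^1.555.
134/6.3 = 21.270; 21.270^1.555 ≈ 116.13 mb.
P_c = 1012 − 116.13 = 895.87 ≈ 896 mb.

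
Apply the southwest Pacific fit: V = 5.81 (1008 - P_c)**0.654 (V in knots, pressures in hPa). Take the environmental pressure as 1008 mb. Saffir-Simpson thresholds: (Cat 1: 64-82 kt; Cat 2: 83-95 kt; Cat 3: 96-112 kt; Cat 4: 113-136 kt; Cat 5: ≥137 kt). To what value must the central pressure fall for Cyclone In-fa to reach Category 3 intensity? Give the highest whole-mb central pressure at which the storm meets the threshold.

Category 3 begins at V = 96 kt.
Required ΔP = (96/5.81)^(1/0.654) = 16.523^1.529 ≈ 72.87 mb.
P_c ≤ 1008 − 72.87 = 935.13, so the highest integer P_c is 935 mb.

935 mb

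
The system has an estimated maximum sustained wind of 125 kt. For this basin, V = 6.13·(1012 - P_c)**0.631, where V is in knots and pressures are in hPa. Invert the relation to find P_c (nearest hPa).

ΔP = (V / 6.13)^(1/0.631) = (125/6.13)^1.585.
125/6.13 = 20.392; 20.392^1.585 ≈ 118.90 hPa.
P_c = 1012 − 118.90 = 893.10 ≈ 893 hPa.

893 hPa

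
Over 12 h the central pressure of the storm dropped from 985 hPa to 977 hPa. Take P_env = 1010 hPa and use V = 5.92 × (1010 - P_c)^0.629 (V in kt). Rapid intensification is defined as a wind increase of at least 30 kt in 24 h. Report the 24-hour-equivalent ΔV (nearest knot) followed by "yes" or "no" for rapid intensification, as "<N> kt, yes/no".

17 kt, no

V₁: ΔP = 25, V ≈ 5.92 × 25^0.629 ≈ 44.84 kt.
V₂: ΔP = 33, V ≈ 5.92 × 33^0.629 ≈ 53.39 kt.
ΔV over 12 h = 8.55 kt → 24 h equivalent = 8.55 × 24/12 ≈ 17.10 kt.
17 kt < 30 kt ⇒ not rapid intensification.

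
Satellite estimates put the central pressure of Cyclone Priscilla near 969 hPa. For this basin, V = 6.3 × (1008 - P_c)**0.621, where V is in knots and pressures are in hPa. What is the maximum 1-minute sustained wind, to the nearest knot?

ΔP = 1008 − 969 = 39 hPa.
39^0.621 ≈ 9.729.
V ≈ 6.3 × 9.729 ≈ 61.3 kt.

61 kt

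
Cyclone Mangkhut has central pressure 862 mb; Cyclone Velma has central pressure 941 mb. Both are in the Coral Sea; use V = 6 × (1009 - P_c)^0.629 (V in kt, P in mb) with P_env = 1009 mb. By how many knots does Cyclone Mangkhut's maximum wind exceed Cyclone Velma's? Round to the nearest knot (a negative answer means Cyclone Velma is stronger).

53 kt

Cyclone Mangkhut: ΔP = 147; V ≈ 6 × 147^0.629 ≈ 138.48 kt.
Cyclone Velma: ΔP = 68; V ≈ 6 × 68^0.629 ≈ 85.27 kt.
Difference ≈ 138.48 − 85.27 = 53.21 → 53 kt.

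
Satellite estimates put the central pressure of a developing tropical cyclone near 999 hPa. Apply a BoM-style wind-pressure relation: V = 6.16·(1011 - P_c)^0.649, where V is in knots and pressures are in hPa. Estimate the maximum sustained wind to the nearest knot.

ΔP = 1011 − 999 = 12 hPa.
12^0.649 ≈ 5.016.
V ≈ 6.16 × 5.016 ≈ 30.9 kt.

31 kt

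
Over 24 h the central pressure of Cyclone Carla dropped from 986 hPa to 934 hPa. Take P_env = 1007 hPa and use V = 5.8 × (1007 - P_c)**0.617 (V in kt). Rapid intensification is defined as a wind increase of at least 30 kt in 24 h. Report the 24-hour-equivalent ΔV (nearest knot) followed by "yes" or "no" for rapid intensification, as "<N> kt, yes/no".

44 kt, yes

V₁: ΔP = 21, V ≈ 5.8 × 21^0.617 ≈ 37.95 kt.
V₂: ΔP = 73, V ≈ 5.8 × 73^0.617 ≈ 81.86 kt.
ΔV over 24 h = 43.91 kt → 24 h equivalent = 43.91 × 24/24 ≈ 43.91 kt.
44 kt ≥ 30 kt ⇒ rapid intensification.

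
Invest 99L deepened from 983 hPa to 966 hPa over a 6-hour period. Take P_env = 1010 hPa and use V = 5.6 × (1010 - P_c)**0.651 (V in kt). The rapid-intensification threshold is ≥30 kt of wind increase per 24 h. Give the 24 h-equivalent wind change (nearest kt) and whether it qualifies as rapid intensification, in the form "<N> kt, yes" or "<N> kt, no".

V₁: ΔP = 27, V ≈ 5.6 × 27^0.651 ≈ 47.86 kt.
V₂: ΔP = 44, V ≈ 5.6 × 44^0.651 ≈ 65.78 kt.
ΔV over 6 h = 17.92 kt → 24 h equivalent = 17.92 × 24/6 ≈ 71.68 kt.
72 kt ≥ 30 kt ⇒ rapid intensification.

72 kt, yes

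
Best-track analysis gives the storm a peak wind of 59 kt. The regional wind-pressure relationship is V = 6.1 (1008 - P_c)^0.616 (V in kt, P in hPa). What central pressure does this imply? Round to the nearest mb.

968 mb

ΔP = (V / 6.1)^(1/0.616) = (59/6.1)^1.623.
59/6.1 = 9.672; 9.672^1.623 ≈ 39.80 mb.
P_c = 1008 − 39.80 = 968.20 ≈ 968 mb.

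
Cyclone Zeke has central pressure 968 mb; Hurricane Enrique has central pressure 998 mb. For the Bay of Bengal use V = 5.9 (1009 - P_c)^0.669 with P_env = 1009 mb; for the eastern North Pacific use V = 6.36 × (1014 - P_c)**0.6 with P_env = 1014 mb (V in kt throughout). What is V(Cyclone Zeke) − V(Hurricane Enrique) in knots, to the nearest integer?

37 kt

Cyclone Zeke: ΔP = 41; V ≈ 5.9 × 41^0.669 ≈ 70.76 kt.
Hurricane Enrique: ΔP = 16; V ≈ 6.36 × 16^0.6 ≈ 33.57 kt.
Difference ≈ 70.76 − 33.57 = 37.19 → 37 kt.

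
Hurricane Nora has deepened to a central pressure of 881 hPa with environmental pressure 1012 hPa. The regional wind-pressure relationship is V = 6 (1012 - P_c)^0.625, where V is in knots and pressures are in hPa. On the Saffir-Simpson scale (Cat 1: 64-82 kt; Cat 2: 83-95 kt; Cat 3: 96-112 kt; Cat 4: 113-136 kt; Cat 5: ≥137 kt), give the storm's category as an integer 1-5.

ΔP = 1012 − 881 = 131 hPa.
V ≈ 6 × 131^0.625 = 6 × 21.05 ≈ 126 kt.
126 kt falls in the Category 4 band.

4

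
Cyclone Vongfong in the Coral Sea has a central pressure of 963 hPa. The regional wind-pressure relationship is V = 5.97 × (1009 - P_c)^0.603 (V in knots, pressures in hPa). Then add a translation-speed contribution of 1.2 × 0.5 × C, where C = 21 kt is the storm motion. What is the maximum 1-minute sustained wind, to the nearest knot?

ΔP = 1009 − 963 = 46 hPa.
46^0.603 ≈ 10.061.
V ≈ 5.97 × 10.061 ≈ 60.1 kt.
Translation term: 1.2 × 0.5 × 21 = 12.6 kt.
Corrected V ≈ 72.7 kt → 73 kt.

73 kt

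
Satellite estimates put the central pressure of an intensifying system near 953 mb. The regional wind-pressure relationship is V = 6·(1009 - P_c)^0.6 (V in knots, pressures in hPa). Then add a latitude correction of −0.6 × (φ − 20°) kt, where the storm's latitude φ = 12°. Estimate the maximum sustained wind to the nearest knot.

ΔP = 1009 − 953 = 56 mb.
56^0.6 ≈ 11.192.
V ≈ 6 × 11.192 ≈ 67.2 kt.
Latitude correction: −0.6 × (12 − 20) = 4.8 kt.
Corrected V ≈ 72 kt → 72 kt.

72 kt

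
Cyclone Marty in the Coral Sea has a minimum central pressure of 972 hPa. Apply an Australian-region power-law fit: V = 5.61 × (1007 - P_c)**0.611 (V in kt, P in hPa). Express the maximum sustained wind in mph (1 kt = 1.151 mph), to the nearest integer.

ΔP = 1007 − 972 = 35 hPa.
V ≈ 5.61 × 35^0.611 = 5.61 × 8.779 ≈ 49.248 kt.
49.248 × 1.151 ≈ 56.68 mph → 57 mph.

57 mph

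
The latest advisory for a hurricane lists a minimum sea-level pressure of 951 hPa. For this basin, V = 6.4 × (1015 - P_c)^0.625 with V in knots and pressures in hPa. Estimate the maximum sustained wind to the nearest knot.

86 kt

ΔP = 1015 − 951 = 64 hPa.
64^0.625 ≈ 13.454.
V ≈ 6.4 × 13.454 ≈ 86.1 kt.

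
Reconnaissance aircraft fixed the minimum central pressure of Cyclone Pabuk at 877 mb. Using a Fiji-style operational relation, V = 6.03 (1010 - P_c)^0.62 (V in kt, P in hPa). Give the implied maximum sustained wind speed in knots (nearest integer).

ΔP = 1010 − 877 = 133 mb.
133^0.62 ≈ 20.739.
V ≈ 6.03 × 20.739 ≈ 125.1 kt.

125 kt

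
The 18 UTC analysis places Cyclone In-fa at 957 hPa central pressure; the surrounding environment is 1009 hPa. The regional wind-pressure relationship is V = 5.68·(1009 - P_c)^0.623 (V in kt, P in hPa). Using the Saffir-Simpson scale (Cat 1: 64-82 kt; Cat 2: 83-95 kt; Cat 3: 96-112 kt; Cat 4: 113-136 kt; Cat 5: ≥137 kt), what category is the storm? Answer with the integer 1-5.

1

ΔP = 1009 − 957 = 52 hPa.
V ≈ 5.68 × 52^0.623 = 5.68 × 11.72 ≈ 67 kt.
67 kt falls in the Category 1 band.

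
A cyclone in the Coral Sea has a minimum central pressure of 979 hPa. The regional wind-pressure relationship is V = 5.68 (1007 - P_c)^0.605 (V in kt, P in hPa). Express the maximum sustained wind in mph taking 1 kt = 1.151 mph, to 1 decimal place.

49.1 mph

ΔP = 1007 − 979 = 28 hPa.
V ≈ 5.68 × 28^0.605 = 5.68 × 7.508 ≈ 42.646 kt.
42.646 × 1.151 ≈ 49.09 mph → 49.1 mph.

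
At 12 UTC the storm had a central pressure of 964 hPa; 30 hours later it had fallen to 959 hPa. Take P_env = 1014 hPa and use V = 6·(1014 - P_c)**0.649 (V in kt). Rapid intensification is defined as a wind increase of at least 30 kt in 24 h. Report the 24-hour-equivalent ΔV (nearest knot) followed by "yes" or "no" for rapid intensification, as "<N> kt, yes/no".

4 kt, no

V₁: ΔP = 50, V ≈ 6 × 50^0.649 ≈ 75.99 kt.
V₂: ΔP = 55, V ≈ 6 × 55^0.649 ≈ 80.84 kt.
ΔV over 30 h = 4.85 kt → 24 h equivalent = 4.85 × 24/30 ≈ 3.88 kt.
4 kt < 30 kt ⇒ not rapid intensification.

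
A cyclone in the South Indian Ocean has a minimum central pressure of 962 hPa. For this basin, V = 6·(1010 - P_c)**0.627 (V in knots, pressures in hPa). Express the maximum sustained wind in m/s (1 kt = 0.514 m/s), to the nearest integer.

35 m/s

ΔP = 1010 − 962 = 48 hPa.
V ≈ 6 × 48^0.627 = 6 × 11.328 ≈ 67.966 kt.
67.966 × 0.514 ≈ 34.93 m/s → 35 m/s.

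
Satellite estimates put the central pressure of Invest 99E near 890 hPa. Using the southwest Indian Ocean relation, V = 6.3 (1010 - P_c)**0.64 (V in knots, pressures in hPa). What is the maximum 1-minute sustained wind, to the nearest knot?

ΔP = 1010 − 890 = 120 hPa.
120^0.64 ≈ 21.413.
V ≈ 6.3 × 21.413 ≈ 134.9 kt.

135 kt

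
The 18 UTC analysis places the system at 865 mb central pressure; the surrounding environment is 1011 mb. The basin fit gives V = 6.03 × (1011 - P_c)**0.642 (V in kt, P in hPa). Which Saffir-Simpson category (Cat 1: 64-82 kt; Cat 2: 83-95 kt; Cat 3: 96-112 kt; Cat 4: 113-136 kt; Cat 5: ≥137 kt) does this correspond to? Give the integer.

ΔP = 1011 − 865 = 146 mb.
V ≈ 6.03 × 146^0.642 = 6.03 × 24.52 ≈ 148 kt.
148 kt falls in the Category 5 band.

5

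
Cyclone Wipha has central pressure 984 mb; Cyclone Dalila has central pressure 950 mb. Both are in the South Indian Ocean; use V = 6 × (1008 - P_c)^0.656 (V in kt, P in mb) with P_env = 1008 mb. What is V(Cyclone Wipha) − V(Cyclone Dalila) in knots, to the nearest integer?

Cyclone Wipha: ΔP = 24; V ≈ 6 × 24^0.656 ≈ 48.26 kt.
Cyclone Dalila: ΔP = 58; V ≈ 6 × 58^0.656 ≈ 86.09 kt.
Difference ≈ 48.26 − 86.09 = -37.83 → -38 kt.

-38 kt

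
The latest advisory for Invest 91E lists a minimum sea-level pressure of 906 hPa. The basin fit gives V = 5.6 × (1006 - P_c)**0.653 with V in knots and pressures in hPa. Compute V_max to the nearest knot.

ΔP = 1006 − 906 = 100 hPa.
100^0.653 ≈ 20.230.
V ≈ 5.6 × 20.230 ≈ 113.3 kt.

113 kt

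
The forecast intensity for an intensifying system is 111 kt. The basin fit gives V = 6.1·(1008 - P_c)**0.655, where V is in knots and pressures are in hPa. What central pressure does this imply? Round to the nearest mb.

924 mb

ΔP = (V / 6.1)^(1/0.655) = (111/6.1)^1.527.
111/6.1 = 18.197; 18.197^1.527 ≈ 83.88 mb.
P_c = 1008 − 83.88 = 924.12 ≈ 924 mb.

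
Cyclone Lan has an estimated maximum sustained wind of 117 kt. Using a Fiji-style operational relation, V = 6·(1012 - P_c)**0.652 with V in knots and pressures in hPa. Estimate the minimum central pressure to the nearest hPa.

ΔP = (V / 6)^(1/0.652) = (117/6)^1.534.
117/6 = 19.500; 19.500^1.534 ≈ 95.19 hPa.
P_c = 1012 − 95.19 = 916.81 ≈ 917 hPa.

917 hPa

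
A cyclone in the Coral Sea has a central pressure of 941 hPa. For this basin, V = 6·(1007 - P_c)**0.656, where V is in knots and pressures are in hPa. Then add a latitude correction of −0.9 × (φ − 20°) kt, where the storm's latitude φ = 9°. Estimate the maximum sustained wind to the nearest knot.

ΔP = 1007 − 941 = 66 hPa.
66^0.656 ≈ 15.618.
V ≈ 6 × 15.618 ≈ 93.7 kt.
Latitude correction: −0.9 × (9 − 20) = 9.9 kt.
Corrected V ≈ 103.6 kt → 104 kt.

104 kt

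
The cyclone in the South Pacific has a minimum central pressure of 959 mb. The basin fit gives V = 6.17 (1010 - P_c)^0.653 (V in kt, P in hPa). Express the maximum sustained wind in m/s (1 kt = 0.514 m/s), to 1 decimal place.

41.3 m/s

ΔP = 1010 − 959 = 51 mb.
V ≈ 6.17 × 51^0.653 = 6.17 × 13.033 ≈ 80.413 kt.
80.413 × 0.514 ≈ 41.33 m/s → 41.3 m/s.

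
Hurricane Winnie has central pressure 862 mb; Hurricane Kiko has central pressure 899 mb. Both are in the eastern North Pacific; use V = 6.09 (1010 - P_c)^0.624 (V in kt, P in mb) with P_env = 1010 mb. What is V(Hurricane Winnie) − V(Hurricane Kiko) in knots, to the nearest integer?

23 kt

Hurricane Winnie: ΔP = 148; V ≈ 6.09 × 148^0.624 ≈ 137.68 kt.
Hurricane Kiko: ΔP = 111; V ≈ 6.09 × 111^0.624 ≈ 115.05 kt.
Difference ≈ 137.68 − 115.05 = 22.63 → 23 kt.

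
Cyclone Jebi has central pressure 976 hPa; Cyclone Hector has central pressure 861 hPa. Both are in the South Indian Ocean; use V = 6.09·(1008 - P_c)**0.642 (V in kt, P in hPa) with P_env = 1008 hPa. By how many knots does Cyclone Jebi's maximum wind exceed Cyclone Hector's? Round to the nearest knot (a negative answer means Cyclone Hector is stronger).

Cyclone Jebi: ΔP = 32; V ≈ 6.09 × 32^0.642 ≈ 56.35 kt.
Cyclone Hector: ΔP = 147; V ≈ 6.09 × 147^0.642 ≈ 149.98 kt.
Difference ≈ 56.35 − 149.98 = -93.63 → -94 kt.

-94 kt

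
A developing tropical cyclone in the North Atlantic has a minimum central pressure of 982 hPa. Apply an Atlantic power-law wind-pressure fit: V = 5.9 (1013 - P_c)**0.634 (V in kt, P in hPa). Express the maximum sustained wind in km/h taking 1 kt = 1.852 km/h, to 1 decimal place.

ΔP = 1013 − 982 = 31 hPa.
V ≈ 5.9 × 31^0.634 = 5.9 × 8.821 ≈ 52.045 kt.
52.045 × 1.852 ≈ 96.39 km/h → 96.4 km/h.

96.4 km/h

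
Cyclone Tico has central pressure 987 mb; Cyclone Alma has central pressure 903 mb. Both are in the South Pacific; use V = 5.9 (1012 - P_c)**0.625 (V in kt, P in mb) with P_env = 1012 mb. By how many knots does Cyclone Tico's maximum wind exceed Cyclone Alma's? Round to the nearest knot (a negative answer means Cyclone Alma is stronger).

-67 kt

Cyclone Tico: ΔP = 25; V ≈ 5.9 × 25^0.625 ≈ 44.11 kt.
Cyclone Alma: ΔP = 109; V ≈ 5.9 × 109^0.625 ≈ 110.72 kt.
Difference ≈ 44.11 − 110.72 = -66.61 → -67 kt.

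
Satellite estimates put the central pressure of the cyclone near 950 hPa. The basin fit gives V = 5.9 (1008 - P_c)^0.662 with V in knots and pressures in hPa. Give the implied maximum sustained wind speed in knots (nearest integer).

87 kt

ΔP = 1008 − 950 = 58 hPa.
58^0.662 ≈ 14.702.
V ≈ 5.9 × 14.702 ≈ 86.7 kt.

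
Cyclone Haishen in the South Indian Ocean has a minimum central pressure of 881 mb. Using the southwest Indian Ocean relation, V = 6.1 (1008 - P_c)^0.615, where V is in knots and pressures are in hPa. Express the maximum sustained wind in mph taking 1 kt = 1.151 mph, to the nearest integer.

138 mph

ΔP = 1008 − 881 = 127 mb.
V ≈ 6.1 × 127^0.615 = 6.1 × 19.672 ≈ 119.997 kt.
119.997 × 1.151 ≈ 138.12 mph → 138 mph.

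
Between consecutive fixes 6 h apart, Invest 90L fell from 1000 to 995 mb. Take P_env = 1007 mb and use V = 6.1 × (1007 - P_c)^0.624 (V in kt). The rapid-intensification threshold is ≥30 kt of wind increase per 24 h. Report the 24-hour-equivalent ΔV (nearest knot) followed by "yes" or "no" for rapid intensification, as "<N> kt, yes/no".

33 kt, yes

V₁: ΔP = 7, V ≈ 6.1 × 7^0.624 ≈ 20.54 kt.
V₂: ΔP = 12, V ≈ 6.1 × 12^0.624 ≈ 28.76 kt.
ΔV over 6 h = 8.22 kt → 24 h equivalent = 8.22 × 24/6 ≈ 32.88 kt.
33 kt ≥ 30 kt ⇒ rapid intensification.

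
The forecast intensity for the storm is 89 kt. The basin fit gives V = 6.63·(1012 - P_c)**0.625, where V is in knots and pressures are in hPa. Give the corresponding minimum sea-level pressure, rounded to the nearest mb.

ΔP = (V / 6.63)^(1/0.625) = (89/6.63)^1.600.
89/6.63 = 13.424; 13.424^1.600 ≈ 63.77 mb.
P_c = 1012 − 63.77 = 948.23 ≈ 948 mb.

948 mb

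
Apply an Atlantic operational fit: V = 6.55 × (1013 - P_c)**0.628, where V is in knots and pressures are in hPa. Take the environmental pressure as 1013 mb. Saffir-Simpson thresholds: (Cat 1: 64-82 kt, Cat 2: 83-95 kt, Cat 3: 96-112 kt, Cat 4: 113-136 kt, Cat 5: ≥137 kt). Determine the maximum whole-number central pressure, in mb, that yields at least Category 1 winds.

975 mb

Category 1 begins at V = 64 kt.
Required ΔP = (64/6.55)^(1/0.628) = 9.771^1.592 ≈ 37.70 mb.
P_c ≤ 1013 − 37.70 = 975.30, so the highest integer P_c is 975 mb.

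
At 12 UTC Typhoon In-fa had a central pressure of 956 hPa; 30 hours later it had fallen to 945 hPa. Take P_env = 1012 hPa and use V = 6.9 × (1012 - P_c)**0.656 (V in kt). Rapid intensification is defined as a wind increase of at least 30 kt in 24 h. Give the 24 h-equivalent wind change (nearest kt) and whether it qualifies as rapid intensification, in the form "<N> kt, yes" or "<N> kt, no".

V₁: ΔP = 56, V ≈ 6.9 × 56^0.656 ≈ 96.75 kt.
V₂: ΔP = 67, V ≈ 6.9 × 67^0.656 ≈ 108.83 kt.
ΔV over 30 h = 12.08 kt → 24 h equivalent = 12.08 × 24/30 ≈ 9.66 kt.
10 kt < 30 kt ⇒ not rapid intensification.

10 kt, no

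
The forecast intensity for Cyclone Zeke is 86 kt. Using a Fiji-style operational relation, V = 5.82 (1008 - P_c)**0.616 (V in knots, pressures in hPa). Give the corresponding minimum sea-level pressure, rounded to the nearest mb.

ΔP = (V / 5.82)^(1/0.616) = (86/5.82)^1.623.
86/5.82 = 14.777; 14.777^1.623 ≈ 79.19 mb.
P_c = 1008 − 79.19 = 928.81 ≈ 929 mb.

929 mb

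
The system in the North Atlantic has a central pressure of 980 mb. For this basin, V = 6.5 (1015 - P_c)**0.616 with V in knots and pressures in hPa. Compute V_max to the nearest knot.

ΔP = 1015 − 980 = 35 mb.
35^0.616 ≈ 8.936.
V ≈ 6.5 × 8.936 ≈ 58.1 kt.

58 kt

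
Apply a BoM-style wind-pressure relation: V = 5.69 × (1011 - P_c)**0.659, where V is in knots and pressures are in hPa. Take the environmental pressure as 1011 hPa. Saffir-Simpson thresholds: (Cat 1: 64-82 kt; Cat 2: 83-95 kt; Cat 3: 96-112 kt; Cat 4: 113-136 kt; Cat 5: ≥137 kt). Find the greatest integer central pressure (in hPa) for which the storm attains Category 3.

938 hPa

Category 3 begins at V = 96 kt.
Required ΔP = (96/5.69)^(1/0.659) = 16.872^1.517 ≈ 72.80 hPa.
P_c ≤ 1011 − 72.80 = 938.20, so the highest integer P_c is 938 hPa.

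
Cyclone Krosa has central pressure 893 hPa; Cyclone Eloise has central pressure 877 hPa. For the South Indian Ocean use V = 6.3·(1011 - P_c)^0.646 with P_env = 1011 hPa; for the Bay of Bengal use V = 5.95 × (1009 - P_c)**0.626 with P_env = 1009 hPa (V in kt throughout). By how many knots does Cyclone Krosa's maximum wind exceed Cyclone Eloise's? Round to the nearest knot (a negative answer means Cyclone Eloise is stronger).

Cyclone Krosa: ΔP = 118; V ≈ 6.3 × 118^0.646 ≈ 137.33 kt.
Cyclone Eloise: ΔP = 132; V ≈ 5.95 × 132^0.626 ≈ 126.47 kt.
Difference ≈ 137.33 − 126.47 = 10.86 → 11 kt.

11 kt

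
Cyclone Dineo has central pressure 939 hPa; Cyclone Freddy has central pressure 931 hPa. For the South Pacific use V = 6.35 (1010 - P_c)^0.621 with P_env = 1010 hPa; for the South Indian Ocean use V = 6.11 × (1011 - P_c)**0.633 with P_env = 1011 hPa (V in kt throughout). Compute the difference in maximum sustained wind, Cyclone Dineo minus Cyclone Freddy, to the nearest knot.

Cyclone Dineo: ΔP = 71; V ≈ 6.35 × 71^0.621 ≈ 89.62 kt.
Cyclone Freddy: ΔP = 80; V ≈ 6.11 × 80^0.633 ≈ 97.88 kt.
Difference ≈ 89.62 − 97.88 = -8.26 → -8 kt.

-8 kt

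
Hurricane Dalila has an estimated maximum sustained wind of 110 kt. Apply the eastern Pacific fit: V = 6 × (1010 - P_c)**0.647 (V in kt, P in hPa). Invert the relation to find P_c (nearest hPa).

ΔP = (V / 6)^(1/0.647) = (110/6)^1.546.
110/6 = 18.333; 18.333^1.546 ≈ 89.63 hPa.
P_c = 1010 − 89.63 = 920.37 ≈ 920 hPa.

920 hPa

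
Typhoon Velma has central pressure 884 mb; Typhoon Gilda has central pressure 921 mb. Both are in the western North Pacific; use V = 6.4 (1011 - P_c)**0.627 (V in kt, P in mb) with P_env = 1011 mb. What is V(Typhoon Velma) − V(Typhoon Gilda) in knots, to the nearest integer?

26 kt

Typhoon Velma: ΔP = 127; V ≈ 6.4 × 127^0.627 ≈ 133.43 kt.
Typhoon Gilda: ΔP = 90; V ≈ 6.4 × 90^0.627 ≈ 107.52 kt.
Difference ≈ 133.43 − 107.52 = 25.91 → 26 kt.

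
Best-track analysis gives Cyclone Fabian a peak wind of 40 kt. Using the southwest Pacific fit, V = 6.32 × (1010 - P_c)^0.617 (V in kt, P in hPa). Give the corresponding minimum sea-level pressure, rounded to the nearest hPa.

990 hPa

ΔP = (V / 6.32)^(1/0.617) = (40/6.32)^1.621.
40/6.32 = 6.329; 6.329^1.621 ≈ 19.90 hPa.
P_c = 1010 − 19.90 = 990.10 ≈ 990 hPa.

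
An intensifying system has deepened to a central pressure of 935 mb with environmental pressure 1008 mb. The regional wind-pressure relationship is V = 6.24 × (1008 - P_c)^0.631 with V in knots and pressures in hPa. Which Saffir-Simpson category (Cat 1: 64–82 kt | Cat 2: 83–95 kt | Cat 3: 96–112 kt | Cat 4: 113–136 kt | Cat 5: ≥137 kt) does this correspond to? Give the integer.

ΔP = 1008 − 935 = 73 mb.
V ≈ 6.24 × 73^0.631 = 6.24 × 14.99 ≈ 94 kt.
94 kt falls in the Category 2 band.

2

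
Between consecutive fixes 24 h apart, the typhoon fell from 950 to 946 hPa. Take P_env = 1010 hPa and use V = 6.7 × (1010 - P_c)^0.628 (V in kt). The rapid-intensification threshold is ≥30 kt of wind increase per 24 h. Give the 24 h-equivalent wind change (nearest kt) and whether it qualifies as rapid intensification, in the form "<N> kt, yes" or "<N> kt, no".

V₁: ΔP = 60, V ≈ 6.7 × 60^0.628 ≈ 87.65 kt.
V₂: ΔP = 64, V ≈ 6.7 × 64^0.628 ≈ 91.28 kt.
ΔV over 24 h = 3.63 kt → 24 h equivalent = 3.63 × 24/24 ≈ 3.63 kt.
4 kt < 30 kt ⇒ not rapid intensification.

4 kt, no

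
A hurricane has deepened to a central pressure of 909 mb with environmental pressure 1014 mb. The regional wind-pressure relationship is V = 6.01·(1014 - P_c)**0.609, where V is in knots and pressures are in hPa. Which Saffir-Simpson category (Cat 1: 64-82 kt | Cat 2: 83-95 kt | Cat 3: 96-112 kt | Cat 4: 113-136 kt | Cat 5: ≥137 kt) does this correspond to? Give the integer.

ΔP = 1014 − 909 = 105 mb.
V ≈ 6.01 × 105^0.609 = 6.01 × 17.02 ≈ 102 kt.
102 kt falls in the Category 3 band.

3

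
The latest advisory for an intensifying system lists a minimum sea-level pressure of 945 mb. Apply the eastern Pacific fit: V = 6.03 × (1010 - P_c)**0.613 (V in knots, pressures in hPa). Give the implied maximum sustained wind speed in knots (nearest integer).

78 kt

ΔP = 1010 − 945 = 65 mb.
65^0.613 ≈ 12.922.
V ≈ 6.03 × 12.922 ≈ 77.9 kt.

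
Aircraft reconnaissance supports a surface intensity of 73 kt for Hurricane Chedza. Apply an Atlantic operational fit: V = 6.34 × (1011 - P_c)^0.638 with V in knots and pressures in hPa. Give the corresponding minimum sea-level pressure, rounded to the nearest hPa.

965 hPa

ΔP = (V / 6.34)^(1/0.638) = (73/6.34)^1.567.
73/6.34 = 11.514; 11.514^1.567 ≈ 46.07 hPa.
P_c = 1011 − 46.07 = 964.93 ≈ 965 hPa.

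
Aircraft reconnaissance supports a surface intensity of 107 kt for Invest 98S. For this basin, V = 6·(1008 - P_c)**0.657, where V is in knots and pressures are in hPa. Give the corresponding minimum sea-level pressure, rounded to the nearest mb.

ΔP = (V / 6)^(1/0.657) = (107/6)^1.522.
107/6 = 17.833; 17.833^1.522 ≈ 80.25 mb.
P_c = 1008 − 80.25 = 927.75 ≈ 928 mb.

928 mb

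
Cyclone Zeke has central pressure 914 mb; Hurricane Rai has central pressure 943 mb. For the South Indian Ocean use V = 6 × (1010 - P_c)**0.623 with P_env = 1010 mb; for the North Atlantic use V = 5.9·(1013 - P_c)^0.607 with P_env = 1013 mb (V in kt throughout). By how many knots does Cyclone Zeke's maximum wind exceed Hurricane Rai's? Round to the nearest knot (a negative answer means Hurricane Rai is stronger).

Cyclone Zeke: ΔP = 96; V ≈ 6 × 96^0.623 ≈ 103.06 kt.
Hurricane Rai: ΔP = 70; V ≈ 5.9 × 70^0.607 ≈ 77.77 kt.
Difference ≈ 103.06 − 77.77 = 25.29 → 25 kt.

25 kt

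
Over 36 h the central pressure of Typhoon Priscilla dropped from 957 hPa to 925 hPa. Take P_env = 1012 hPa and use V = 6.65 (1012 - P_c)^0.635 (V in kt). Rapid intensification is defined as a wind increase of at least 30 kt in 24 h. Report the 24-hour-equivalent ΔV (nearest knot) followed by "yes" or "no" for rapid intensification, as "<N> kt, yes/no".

V₁: ΔP = 55, V ≈ 6.65 × 55^0.635 ≈ 84.71 kt.
V₂: ΔP = 87, V ≈ 6.65 × 87^0.635 ≈ 113.35 kt.
ΔV over 36 h = 28.64 kt → 24 h equivalent = 28.64 × 24/36 ≈ 19.09 kt.
19 kt < 30 kt ⇒ not rapid intensification.

19 kt, no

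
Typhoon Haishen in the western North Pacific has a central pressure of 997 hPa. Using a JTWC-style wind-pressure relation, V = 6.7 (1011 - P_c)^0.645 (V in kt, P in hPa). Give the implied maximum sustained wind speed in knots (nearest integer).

37 kt

ΔP = 1011 − 997 = 14 hPa.
14^0.645 ≈ 5.486.
V ≈ 6.7 × 5.486 ≈ 36.8 kt.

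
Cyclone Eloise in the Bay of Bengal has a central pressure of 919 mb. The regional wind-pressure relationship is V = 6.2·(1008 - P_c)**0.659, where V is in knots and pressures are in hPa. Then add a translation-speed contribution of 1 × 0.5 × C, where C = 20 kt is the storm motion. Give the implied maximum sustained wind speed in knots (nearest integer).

ΔP = 1008 − 919 = 89 mb.
89^0.659 ≈ 19.260.
V ≈ 6.2 × 19.260 ≈ 119.4 kt.
Translation term: 1 × 0.5 × 20 = 10 kt.
Corrected V ≈ 129.4 kt → 129 kt.

129 kt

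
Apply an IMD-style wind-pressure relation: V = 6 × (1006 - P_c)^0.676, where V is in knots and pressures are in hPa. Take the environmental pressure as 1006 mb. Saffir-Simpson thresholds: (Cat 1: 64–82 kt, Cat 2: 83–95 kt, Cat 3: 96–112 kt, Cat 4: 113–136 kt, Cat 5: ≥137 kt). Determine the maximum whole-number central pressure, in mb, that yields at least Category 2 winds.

957 mb

Category 2 begins at V = 83 kt.
Required ΔP = (83/6)^(1/0.676) = 13.833^1.479 ≈ 48.73 mb.
P_c ≤ 1006 − 48.73 = 957.27, so the highest integer P_c is 957 mb.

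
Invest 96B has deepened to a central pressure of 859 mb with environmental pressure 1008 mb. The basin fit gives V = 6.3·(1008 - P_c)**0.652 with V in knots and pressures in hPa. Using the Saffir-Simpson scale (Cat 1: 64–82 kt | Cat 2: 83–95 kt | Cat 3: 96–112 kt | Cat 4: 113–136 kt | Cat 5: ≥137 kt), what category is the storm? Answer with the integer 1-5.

ΔP = 1008 − 859 = 149 mb.
V ≈ 6.3 × 149^0.652 = 6.3 × 26.12 ≈ 165 kt.
165 kt falls in the Category 5 band.

5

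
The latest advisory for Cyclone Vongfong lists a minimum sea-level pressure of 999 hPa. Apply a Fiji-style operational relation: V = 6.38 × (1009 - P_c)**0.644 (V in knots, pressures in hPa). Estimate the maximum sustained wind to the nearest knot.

ΔP = 1009 − 999 = 10 hPa.
10^0.644 ≈ 4.406.
V ≈ 6.38 × 4.406 ≈ 28.1 kt.

28 kt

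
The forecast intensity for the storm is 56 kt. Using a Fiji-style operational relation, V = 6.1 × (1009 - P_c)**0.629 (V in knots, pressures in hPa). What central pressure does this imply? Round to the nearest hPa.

975 hPa

ΔP = (V / 6.1)^(1/0.629) = (56/6.1)^1.590.
56/6.1 = 9.180; 9.180^1.590 ≈ 33.95 hPa.
P_c = 1009 − 33.95 = 975.05 ≈ 975 hPa.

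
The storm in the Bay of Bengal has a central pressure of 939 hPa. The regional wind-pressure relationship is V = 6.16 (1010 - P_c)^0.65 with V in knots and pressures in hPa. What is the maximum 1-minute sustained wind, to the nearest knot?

98 kt

ΔP = 1010 − 939 = 71 hPa.
71^0.65 ≈ 15.970.
V ≈ 6.16 × 15.970 ≈ 98.4 kt.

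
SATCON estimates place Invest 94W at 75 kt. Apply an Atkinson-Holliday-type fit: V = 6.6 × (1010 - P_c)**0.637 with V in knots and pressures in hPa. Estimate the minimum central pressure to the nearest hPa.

965 hPa

ΔP = (V / 6.6)^(1/0.637) = (75/6.6)^1.570.
75/6.6 = 11.364; 11.364^1.570 ≈ 45.40 hPa.
P_c = 1010 − 45.40 = 964.60 ≈ 965 hPa.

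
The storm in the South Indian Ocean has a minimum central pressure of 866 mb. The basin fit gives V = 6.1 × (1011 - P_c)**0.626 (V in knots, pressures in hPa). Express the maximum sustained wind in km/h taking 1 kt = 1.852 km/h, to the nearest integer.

255 km/h

ΔP = 1011 − 866 = 145 mb.
V ≈ 6.1 × 145^0.626 = 6.1 × 22.543 ≈ 137.514 kt.
137.514 × 1.852 ≈ 254.68 km/h → 255 km/h.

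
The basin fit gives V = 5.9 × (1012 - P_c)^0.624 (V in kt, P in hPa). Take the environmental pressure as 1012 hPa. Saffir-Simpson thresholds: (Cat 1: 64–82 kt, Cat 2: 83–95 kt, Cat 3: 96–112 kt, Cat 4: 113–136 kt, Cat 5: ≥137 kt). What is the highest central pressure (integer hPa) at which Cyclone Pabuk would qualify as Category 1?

Category 1 begins at V = 64 kt.
Required ΔP = (64/5.9)^(1/0.624) = 10.847^1.603 ≈ 45.62 hPa.
P_c ≤ 1012 − 45.62 = 966.38, so the highest integer P_c is 966 hPa.

966 hPa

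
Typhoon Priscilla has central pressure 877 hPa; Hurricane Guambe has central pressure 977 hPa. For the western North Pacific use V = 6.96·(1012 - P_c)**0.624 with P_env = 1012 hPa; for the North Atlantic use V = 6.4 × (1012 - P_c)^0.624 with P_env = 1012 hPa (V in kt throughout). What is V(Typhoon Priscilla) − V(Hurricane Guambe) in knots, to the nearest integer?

Typhoon Priscilla: ΔP = 135; V ≈ 6.96 × 135^0.624 ≈ 148.57 kt.
Hurricane Guambe: ΔP = 35; V ≈ 6.4 × 35^0.624 ≈ 58.84 kt.
Difference ≈ 148.57 − 58.84 = 89.73 → 90 kt.

90 kt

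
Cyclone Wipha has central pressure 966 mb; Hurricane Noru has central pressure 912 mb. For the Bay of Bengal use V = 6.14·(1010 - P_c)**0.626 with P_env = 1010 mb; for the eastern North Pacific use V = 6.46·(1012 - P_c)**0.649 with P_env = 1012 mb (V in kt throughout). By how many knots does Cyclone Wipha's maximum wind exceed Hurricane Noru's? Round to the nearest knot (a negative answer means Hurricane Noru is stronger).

-63 kt

Cyclone Wipha: ΔP = 44; V ≈ 6.14 × 44^0.626 ≈ 65.61 kt.
Hurricane Noru: ΔP = 100; V ≈ 6.46 × 100^0.649 ≈ 128.30 kt.
Difference ≈ 65.61 − 128.30 = -62.69 → -63 kt.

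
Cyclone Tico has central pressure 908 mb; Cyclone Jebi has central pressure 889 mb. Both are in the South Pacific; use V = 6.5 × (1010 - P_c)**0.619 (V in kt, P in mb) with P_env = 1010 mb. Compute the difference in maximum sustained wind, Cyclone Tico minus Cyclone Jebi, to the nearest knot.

-13 kt

Cyclone Tico: ΔP = 102; V ≈ 6.5 × 102^0.619 ≈ 113.82 kt.
Cyclone Jebi: ΔP = 121; V ≈ 6.5 × 121^0.619 ≈ 126.52 kt.
Difference ≈ 113.82 − 126.52 = -12.70 → -13 kt.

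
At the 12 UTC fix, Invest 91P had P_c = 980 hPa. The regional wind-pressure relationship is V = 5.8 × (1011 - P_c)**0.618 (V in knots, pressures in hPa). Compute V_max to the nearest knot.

ΔP = 1011 − 980 = 31 hPa.
31^0.618 ≈ 8.350.
V ≈ 5.8 × 8.350 ≈ 48.4 kt.

48 kt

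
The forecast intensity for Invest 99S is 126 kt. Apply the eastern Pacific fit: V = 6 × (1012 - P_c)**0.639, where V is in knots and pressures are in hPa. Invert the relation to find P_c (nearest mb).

ΔP = (V / 6)^(1/0.639) = (126/6)^1.565.
126/6 = 21.000; 21.000^1.565 ≈ 117.27 mb.
P_c = 1012 − 117.27 = 894.73 ≈ 895 mb.

895 mb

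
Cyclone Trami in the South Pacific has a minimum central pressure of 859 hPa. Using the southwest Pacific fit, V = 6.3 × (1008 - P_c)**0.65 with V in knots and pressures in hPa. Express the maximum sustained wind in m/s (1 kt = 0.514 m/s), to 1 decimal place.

ΔP = 1008 − 859 = 149 hPa.
V ≈ 6.3 × 149^0.65 = 6.3 × 25.857 ≈ 162.896 kt.
162.896 × 0.514 ≈ 83.73 m/s → 83.7 m/s.

83.7 m/s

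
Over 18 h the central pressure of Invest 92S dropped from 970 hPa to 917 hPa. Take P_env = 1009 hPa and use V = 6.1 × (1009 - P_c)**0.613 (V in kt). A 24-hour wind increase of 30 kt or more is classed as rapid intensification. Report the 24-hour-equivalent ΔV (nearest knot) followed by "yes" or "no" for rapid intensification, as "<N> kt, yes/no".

53 kt, yes

V₁: ΔP = 39, V ≈ 6.1 × 39^0.613 ≈ 57.63 kt.
V₂: ΔP = 92, V ≈ 6.1 × 92^0.613 ≈ 97.53 kt.
ΔV over 18 h = 39.90 kt → 24 h equivalent = 39.90 × 24/18 ≈ 53.20 kt.
53 kt ≥ 30 kt ⇒ rapid intensification.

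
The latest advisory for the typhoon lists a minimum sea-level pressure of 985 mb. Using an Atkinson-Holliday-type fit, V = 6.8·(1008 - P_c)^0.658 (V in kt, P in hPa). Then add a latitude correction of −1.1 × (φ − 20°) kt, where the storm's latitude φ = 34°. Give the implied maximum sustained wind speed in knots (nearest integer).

ΔP = 1008 − 985 = 23 mb.
23^0.658 ≈ 7.871.
V ≈ 6.8 × 7.871 ≈ 53.5 kt.
Latitude correction: −1.1 × (34 − 20) = -15.4 kt.
Corrected V ≈ 38.1 kt → 38 kt.

38 kt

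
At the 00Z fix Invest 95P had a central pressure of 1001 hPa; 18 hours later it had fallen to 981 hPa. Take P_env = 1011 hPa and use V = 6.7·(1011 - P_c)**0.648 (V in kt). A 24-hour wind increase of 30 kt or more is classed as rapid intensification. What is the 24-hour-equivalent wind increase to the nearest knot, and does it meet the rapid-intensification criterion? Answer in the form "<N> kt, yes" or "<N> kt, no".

V₁: ΔP = 10, V ≈ 6.7 × 10^0.648 ≈ 29.79 kt.
V₂: ΔP = 30, V ≈ 6.7 × 30^0.648 ≈ 60.71 kt.
ΔV over 18 h = 30.92 kt → 24 h equivalent = 30.92 × 24/18 ≈ 41.23 kt.
41 kt ≥ 30 kt ⇒ rapid intensification.

41 kt, yes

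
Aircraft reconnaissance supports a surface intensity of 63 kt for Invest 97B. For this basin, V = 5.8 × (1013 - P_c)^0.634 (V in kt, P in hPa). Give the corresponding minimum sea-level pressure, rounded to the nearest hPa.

970 hPa

ΔP = (V / 5.8)^(1/0.634) = (63/5.8)^1.577.
63/5.8 = 10.862; 10.862^1.577 ≈ 43.05 hPa.
P_c = 1013 − 43.05 = 969.95 ≈ 970 hPa.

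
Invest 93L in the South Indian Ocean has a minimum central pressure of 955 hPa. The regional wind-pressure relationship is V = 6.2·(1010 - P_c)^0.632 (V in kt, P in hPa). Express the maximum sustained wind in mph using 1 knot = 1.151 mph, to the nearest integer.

90 mph

ΔP = 1010 − 955 = 55 hPa.
V ≈ 6.2 × 55^0.632 = 6.2 × 12.587 ≈ 78.037 kt.
78.037 × 1.151 ≈ 89.82 mph → 90 mph.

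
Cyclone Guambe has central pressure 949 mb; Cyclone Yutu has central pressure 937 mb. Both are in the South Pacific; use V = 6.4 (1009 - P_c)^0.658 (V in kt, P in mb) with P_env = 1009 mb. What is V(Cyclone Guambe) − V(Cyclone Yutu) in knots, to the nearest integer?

-12 kt

Cyclone Guambe: ΔP = 60; V ≈ 6.4 × 60^0.658 ≈ 94.67 kt.
Cyclone Yutu: ΔP = 72; V ≈ 6.4 × 72^0.658 ≈ 106.73 kt.
Difference ≈ 94.67 − 106.73 = -12.06 → -12 kt.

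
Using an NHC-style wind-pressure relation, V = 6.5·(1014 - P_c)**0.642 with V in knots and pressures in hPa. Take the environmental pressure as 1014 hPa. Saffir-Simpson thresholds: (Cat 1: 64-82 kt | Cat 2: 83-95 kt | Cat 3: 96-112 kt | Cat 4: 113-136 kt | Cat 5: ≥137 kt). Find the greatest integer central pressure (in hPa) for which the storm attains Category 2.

961 hPa

Category 2 begins at V = 83 kt.
Required ΔP = (83/6.5)^(1/0.642) = 12.769^1.558 ≈ 52.84 hPa.
P_c ≤ 1014 − 52.84 = 961.16, so the highest integer P_c is 961 hPa.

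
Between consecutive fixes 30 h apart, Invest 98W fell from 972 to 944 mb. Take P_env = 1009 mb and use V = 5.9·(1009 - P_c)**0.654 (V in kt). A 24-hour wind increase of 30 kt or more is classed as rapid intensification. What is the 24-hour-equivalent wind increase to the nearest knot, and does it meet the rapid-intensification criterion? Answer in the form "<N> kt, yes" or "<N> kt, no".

V₁: ΔP = 37, V ≈ 5.9 × 37^0.654 ≈ 62.58 kt.
V₂: ΔP = 65, V ≈ 5.9 × 65^0.654 ≈ 90.47 kt.
ΔV over 30 h = 27.89 kt → 24 h equivalent = 27.89 × 24/30 ≈ 22.31 kt.
22 kt < 30 kt ⇒ not rapid intensification.

22 kt, no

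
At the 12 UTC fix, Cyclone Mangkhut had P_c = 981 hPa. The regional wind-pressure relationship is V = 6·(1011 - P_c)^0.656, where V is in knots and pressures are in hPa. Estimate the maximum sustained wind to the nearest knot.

56 kt

ΔP = 1011 − 981 = 30 hPa.
30^0.656 ≈ 9.311.
V ≈ 6 × 9.311 ≈ 55.9 kt.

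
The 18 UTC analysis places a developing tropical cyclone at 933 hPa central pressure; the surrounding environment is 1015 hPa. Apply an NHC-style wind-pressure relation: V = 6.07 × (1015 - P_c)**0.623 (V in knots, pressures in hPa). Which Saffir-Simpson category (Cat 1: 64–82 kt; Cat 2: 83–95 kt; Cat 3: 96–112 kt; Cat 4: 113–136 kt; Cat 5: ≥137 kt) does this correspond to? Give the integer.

ΔP = 1015 − 933 = 82 hPa.
V ≈ 6.07 × 82^0.623 = 6.07 × 15.57 ≈ 95 kt.
95 kt falls in the Category 2 band.

2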